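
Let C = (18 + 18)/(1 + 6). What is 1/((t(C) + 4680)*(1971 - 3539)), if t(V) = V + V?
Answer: -1/7354368 ≈ -1.3597e-7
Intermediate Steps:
C = 36/7 ≈ 5.1429
t(V) = 2*V
1/((t(C) + 4680)*(1971 - 3539)) = 1/((2*(36/7) + 4680)*(1971 - 3539)) = 1/((72/7 + 4680)*(-1568)) = 1/((32832/7)*(-1568)) = 1/(-7354368) = -1/7354368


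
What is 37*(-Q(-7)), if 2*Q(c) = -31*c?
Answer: -8029/2 ≈ -4014.5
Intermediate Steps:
Q(c) = -31*c/2 (Q(c) = (-31*c)/2 = -31*c/2)
37*(-Q(-7)) = 37*(-(-31)*(-7)/2) = 37*(-1*217/2) = 37*(-217/2) = -8029/2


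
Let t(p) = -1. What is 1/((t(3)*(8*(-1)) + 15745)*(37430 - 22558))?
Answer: 1/234278616 ≈ 4.2684e-9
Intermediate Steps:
1/((t(3)*(8*(-1)) + 15745)*(37430 - 22558)) = 1/((-8*(-1) + 15745)*(37430 - 22558)) = 1/((-1*(-8) + 15745)*14872) = 1/((8 + 15745)*14872) = 1/(15753*14872) = 1/234278616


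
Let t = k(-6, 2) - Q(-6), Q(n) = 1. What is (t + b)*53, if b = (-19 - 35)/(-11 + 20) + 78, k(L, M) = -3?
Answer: 3604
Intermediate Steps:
t = -4 (t = -3 - 1*1 = -3 - 1 = -4)
b = 72 (b = -54/9 + 78 = -54*⅑ + 78 = -6 + 78 = 72)
(t + b)*53 = (-4 + 72)*53 = 68*53 = 3604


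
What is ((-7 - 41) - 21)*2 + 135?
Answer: -3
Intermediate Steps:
((-7 - 41) - 21)*2 + 135 = (-48 - 21)*2 + 135 = -69*2 + 135 = -138 + 135 = -3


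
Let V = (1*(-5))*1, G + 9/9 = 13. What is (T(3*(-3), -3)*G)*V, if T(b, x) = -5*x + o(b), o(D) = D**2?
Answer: -5760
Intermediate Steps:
T(b, x) = b**2 - 5*x (T(b, x) = -5*x + b**2 = b**2 - 5*x)
G = 12 (G = -1 + 13 = 12)
V = -5 (V = -5*1 = -5)
(T(3*(-3), -3)*G)*V = (((3*(-3))**2 - 5*(-3))*12)*(-5) = (((-9)**2 + 15)*12)*(-5) = ((81 + 15)*12)*(-5) = (96*12)*(-5) = 1152*(-5) = -5760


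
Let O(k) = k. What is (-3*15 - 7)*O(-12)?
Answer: 624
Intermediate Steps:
(-3*15 - 7)*O(-12) = (-3*15 - 7)*(-12) = (-45 - 7)*(-12) = -52*(-12) = 624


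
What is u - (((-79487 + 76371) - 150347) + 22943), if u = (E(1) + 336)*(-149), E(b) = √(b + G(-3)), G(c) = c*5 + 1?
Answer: 80456 - 149*I*√13 ≈ 80456.0 - 537.23*I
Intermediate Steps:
G(c) = 1 + 5*c (G(c) = 5*c + 1 = 1 + 5*c)
E(b) = √(-14 + b) (E(b) = √(b + (1 + 5*(-3))) = √(b + (1 - 15)) = √(b - 14) = √(-14 + b))
u = -50064 - 149*I*√13 (u = (√(-14 + 1) + 336)*(-149) = (√(-13) + 336)*(-149) = (I*√13 + 336)*(-149) = (336 + I*√13)*(-149) = -50064 - 149*I*√13 ≈ -50064.0 - 537.23*I)
u - (((-79487 + 76371) - 150347) + 22943) = (-50064 - 149*I*√13) - (((-79487 + 76371) - 150347) + 22943) = (-50064 - 149*I*√13) - ((-3116 - 150347) + 22943) = (-50064 - 149*I*√13) - (-153463 + 22943) = (-50064 - 149*I*√13) - 1*(-130520) = (-50064 - 149*I*√13) + 130520 = 80456 - 149*I*√13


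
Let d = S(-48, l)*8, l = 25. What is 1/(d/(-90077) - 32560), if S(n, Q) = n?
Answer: -90077/2932906736 ≈ -3.0713e-5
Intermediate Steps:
d = -384 (d = -48*8 = -384)
1/(d/(-90077) - 32560) = 1/(-384/(-90077) - 32560) = 1/(-384*(-1/90077) - 32560) = 1/(384/90077 - 32560) = 1/(-2932906736/90077) = -90077/2932906736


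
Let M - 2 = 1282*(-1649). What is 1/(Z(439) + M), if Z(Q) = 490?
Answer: -1/2113526 ≈ -4.7314e-7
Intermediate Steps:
M = -2114016 (M = 2 + 1282*(-1649) = 2 - 2114018 = -2114016)
1/(Z(439) + M) = 1/(490 - 2114016) = 1/(-2113526) = -1/2113526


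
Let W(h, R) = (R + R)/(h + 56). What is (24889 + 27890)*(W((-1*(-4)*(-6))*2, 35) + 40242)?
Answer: 8497577337/4 ≈ 2.1244e+9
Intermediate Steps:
W(h, R) = 2*R/(56 + h) (W(h, R) = (2*R)/(56 + h) = 2*R/(56 + h))
(24889 + 27890)*(W((-1*(-4)*(-6))*2, 35) + 40242) = (24889 + 27890)*(2*35/(56 + (-1*(-4)*(-6))*2) + 40242) = 52779*(2*35/(56 + (4*(-6))*2) + 40242) = 52779*(2*35/(56 - 24*2) + 40242) = 52779*(2*35/(56 - 48) + 40242) = 52779*(2*35/8 + 40242) = 52779*(2*35*(1/8) + 40242) = 52779*(35/4 + 40242) = 52779*(161003/4) = 8497577337/4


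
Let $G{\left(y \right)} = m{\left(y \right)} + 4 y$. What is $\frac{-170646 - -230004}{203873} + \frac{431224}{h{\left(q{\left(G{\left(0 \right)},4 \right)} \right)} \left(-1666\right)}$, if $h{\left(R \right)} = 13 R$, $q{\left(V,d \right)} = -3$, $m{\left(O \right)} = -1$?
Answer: $\frac{45885828622}{6623222151} \approx 6.928$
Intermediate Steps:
$G{\left(y \right)} = -1 + 4 y$
$\frac{-170646 - -230004}{203873} + \frac{431224}{h{\left(q{\left(G{\left(0 \right)},4 \right)} \right)} \left(-1666\right)} = \frac{-170646 - -230004}{203873} + \frac{431224}{13 \left(-3\right) \left(-1666\right)} = \left(-170646 + 230004\right) \frac{1}{203873} + \frac{431224}{\left(-39\right) \left(-1666\right)} = 59358 \cdot \frac{1}{203873} + \frac{431224}{64974} = \frac{59358}{203873} + 431224 \cdot \frac{1}{64974} = \frac{59358}{203873} + \frac{215612}{32487} = \frac{45885828622}{6623222151}$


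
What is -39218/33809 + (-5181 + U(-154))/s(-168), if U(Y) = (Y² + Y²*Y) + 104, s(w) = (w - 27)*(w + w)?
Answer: -25083758197/443033136 ≈ -56.618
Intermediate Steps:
s(w) = 2*w*(-27 + w) (s(w) = (-27 + w)*(2*w) = 2*w*(-27 + w))
U(Y) = 104 + Y² + Y³ (U(Y) = (Y² + Y³) + 104 = 104 + Y² + Y³)
-39218/33809 + (-5181 + U(-154))/s(-168) = -39218/33809 + (-5181 + (104 + (-154)² + (-154)³))/((2*(-168)*(-27 - 168))) = -39218*1/33809 + (-5181 + (104 + 23716 - 3652264))/((2*(-168)*(-195))) = -39218/33809 + (-5181 - 3628444)/65520 = -39218/33809 - 3633625*1/65520 = -39218/33809 - 726725/13104 = -25083758197/443033136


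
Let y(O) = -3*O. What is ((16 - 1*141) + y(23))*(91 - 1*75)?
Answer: -3104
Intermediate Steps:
((16 - 1*141) + y(23))*(91 - 1*75) = ((16 - 1*141) - 3*23)*(91 - 1*75) = ((16 - 141) - 69)*(91 - 75) = (-125 - 69)*16 = -194*16 = -3104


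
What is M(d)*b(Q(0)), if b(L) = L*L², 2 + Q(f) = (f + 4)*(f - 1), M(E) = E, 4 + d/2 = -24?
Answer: 12096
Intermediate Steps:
d = -56 (d = -8 + 2*(-24) = -8 - 48 = -56)
Q(f) = -2 + (-1 + f)*(4 + f) (Q(f) = -2 + (f + 4)*(f - 1) = -2 + (4 + f)*(-1 + f) = -2 + (-1 + f)*(4 + f))
b(L) = L³
M(d)*b(Q(0)) = -56*(-6 + 0² + 3*0)³ = -56*(-6 + 0 + 0)³ = -56*(-6)³ = -56*(-216) = 12096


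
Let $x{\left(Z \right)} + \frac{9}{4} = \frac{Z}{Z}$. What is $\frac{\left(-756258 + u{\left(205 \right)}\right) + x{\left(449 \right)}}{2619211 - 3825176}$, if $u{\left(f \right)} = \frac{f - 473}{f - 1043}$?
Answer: $\frac{1267489967}{2021197340} \approx 0.6271$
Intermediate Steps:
$u{\left(f \right)} = \frac{-473 + f}{-1043 + f}$
$x{\left(Z \right)} = - \frac{5}{4}$ ($x{\left(Z \right)} = - \frac{9}{4} + \frac{Z}{Z} = - \frac{9}{4} + 1 = - \frac{5}{4}$)
$\frac{\left(-756258 + u{\left(205 \right)}\right) + x{\left(449 \right)}}{2619211 - 3825176} = \frac{\left(-756258 + \frac{-473 + 205}{-1043 + 205}\right) - \frac{5}{4}}{2619211 - 3825176} = \frac{\left(-756258 + \frac{1}{-838} \left(-268\right)\right) - \frac{5}{4}}{-1205965} = \left(\left(-756258 - - \frac{134}{419}\right) - \frac{5}{4}\right) \left(- \frac{1}{1205965}\right) = \left(\left(-756258 + \frac{134}{419}\right) - \frac{5}{4}\right) \left(- \frac{1}{1205965}\right) = \left(- \frac{316871968}{419} - \frac{5}{4}\right) \left(- \frac{1}{1205965}\right) = \left(- \frac{1267489967}{1676}\right) \left(- \frac{1}{1205965}\right) = \frac{1267489967}{2021197340}$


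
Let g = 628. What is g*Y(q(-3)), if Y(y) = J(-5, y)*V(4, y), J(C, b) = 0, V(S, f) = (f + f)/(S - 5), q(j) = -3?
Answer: 0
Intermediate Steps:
V(S, f) = 2*f/(-5 + S) (V(S, f) = (2*f)/(-5 + S) = 2*f/(-5 + S))
Y(y) = 0 (Y(y) = 0*(2*y/(-5 + 4)) = 0*(2*y/(-1)) = 0*(2*y*(-1)) = 0*(-2*y) = 0)
g*Y(q(-3)) = 628*0 = 0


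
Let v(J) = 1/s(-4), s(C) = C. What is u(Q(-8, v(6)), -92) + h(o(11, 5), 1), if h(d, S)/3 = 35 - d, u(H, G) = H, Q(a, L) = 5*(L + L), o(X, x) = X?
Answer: 139/2 ≈ 69.500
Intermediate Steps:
v(J) = -1/4 (v(J) = 1/(-4) = -1/4)
Q(a, L) = 10*L (Q(a, L) = 5*(2*L) = 10*L)
h(d, S) = 105 - 3*d (h(d, S) = 3*(35 - d) = 105 - 3*d)
u(Q(-8, v(6)), -92) + h(o(11, 5), 1) = 10*(-1/4) + (105 - 3*11) = -5/2 + (105 - 33) = -5/2 + 72 = 139/2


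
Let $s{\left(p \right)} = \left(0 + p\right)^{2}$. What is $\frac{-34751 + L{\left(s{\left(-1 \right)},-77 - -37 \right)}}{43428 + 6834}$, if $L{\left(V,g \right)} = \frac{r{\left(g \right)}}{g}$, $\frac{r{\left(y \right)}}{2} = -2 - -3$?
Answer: $- \frac{695021}{1005240} \approx -0.6914$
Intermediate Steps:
$r{\left(y \right)} = 2$ ($r{\left(y \right)} = 2 \left(-2 - -3\right) = 2 \left(-2 + 3\right) = 2 \cdot 1 = 2$)
$s{\left(p \right)} = p^{2}$
$L{\left(V,g \right)} = \frac{2}{g}$
$\frac{-34751 + L{\left(s{\left(-1 \right)},-77 - -37 \right)}}{43428 + 6834} = \frac{-34751 + \frac{2}{-77 - -37}}{43428 + 6834} = \frac{-34751 + \frac{2}{-77 + 37}}{50262} = \left(-34751 + \frac{2}{-40}\right) \frac{1}{50262} = \left(-34751 + 2 \left(- \frac{1}{40}\right)\right) \frac{1}{50262} = \left(-34751 - \frac{1}{20}\right) \frac{1}{50262} = \left(- \frac{695021}{20}\right) \frac{1}{50262} = - \frac{695021}{1005240}$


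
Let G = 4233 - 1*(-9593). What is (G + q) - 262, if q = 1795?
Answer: 15359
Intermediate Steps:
G = 13826 (G = 4233 + 9593 = 13826)
(G + q) - 262 = (13826 + 1795) - 262 = 15621 - 262 = 15359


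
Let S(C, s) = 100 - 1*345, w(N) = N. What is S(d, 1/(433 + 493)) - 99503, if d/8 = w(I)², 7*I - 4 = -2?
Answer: -99748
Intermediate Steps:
I = 2/7 (I = 4/7 + (⅐)*(-2) = 4/7 - 2/7 = 2/7 ≈ 0.28571)
d = 32/49 (d = 8*(2/7)² = 8*(4/49) = 32/49 ≈ 0.65306)
S(C, s) = -245 (S(C, s) = 100 - 345 = -245)
S(d, 1/(433 + 493)) - 99503 = -245 - 99503 = -99748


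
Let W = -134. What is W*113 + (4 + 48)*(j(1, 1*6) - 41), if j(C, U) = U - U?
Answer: -17274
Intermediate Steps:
j(C, U) = 0
W*113 + (4 + 48)*(j(1, 1*6) - 41) = -134*113 + (4 + 48)*(0 - 41) = -15142 + 52*(-41) = -15142 - 2132 = -17274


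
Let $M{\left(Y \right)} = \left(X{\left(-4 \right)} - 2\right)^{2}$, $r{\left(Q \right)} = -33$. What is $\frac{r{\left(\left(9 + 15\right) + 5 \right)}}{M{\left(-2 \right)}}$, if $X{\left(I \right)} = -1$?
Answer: $- \frac{11}{3} \approx -3.6667$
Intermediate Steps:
$M{\left(Y \right)} = 9$ ($M{\left(Y \right)} = \left(-1 - 2\right)^{2} = \left(-3\right)^{2} = 9$)
$\frac{r{\left(\left(9 + 15\right) + 5 \right)}}{M{\left(-2 \right)}} = - \frac{33}{9} = \left(-33\right) \frac{1}{9} = - \frac{11}{3}$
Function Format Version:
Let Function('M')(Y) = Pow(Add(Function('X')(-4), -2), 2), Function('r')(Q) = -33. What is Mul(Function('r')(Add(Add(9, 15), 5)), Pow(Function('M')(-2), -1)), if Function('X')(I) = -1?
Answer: Rational(-11, 3) ≈ -3.6667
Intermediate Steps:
Function('M')(Y) = 9 (Function('M')(Y) = Pow(Add(-1, -2), 2) = Pow(-3, 2) = 9)
Mul(Function('r')(Add(Add(9, 15), 5)), Pow(Function('M')(-2), -1)) = Mul(-33, Pow(9, -1)) = Mul(-33, Rational(1, 9)) = Rational(-11, 3)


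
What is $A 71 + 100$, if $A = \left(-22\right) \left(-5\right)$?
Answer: $7910$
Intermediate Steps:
$A = 110$
$A 71 + 100 = 110 \cdot 71 + 100 = 7810 + 100 = 7910$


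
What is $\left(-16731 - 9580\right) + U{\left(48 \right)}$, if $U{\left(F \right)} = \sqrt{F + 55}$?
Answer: $-26311 + \sqrt{103} \approx -26301.0$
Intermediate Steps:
$U{\left(F \right)} = \sqrt{55 + F}$
$\left(-16731 - 9580\right) + U{\left(48 \right)} = \left(-16731 - 9580\right) + \sqrt{55 + 48} = -26311 + \sqrt{103}$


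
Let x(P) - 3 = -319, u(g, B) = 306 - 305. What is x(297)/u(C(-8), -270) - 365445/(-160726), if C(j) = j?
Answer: -50423971/160726 ≈ -313.73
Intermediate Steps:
u(g, B) = 1
x(P) = -316 (x(P) = 3 - 319 = -316)
x(297)/u(C(-8), -270) - 365445/(-160726) = -316/1 - 365445/(-160726) = -316*1 - 365445*(-1/160726) = -316 + 365445/160726 = -50423971/160726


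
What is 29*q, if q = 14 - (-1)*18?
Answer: 928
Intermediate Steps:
q = 32 (q = 14 - 1*(-18) = 14 + 18 = 32)
29*q = 29*32 = 928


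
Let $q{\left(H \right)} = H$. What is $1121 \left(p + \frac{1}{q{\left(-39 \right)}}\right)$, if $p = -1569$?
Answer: $- \frac{68596232}{39} \approx -1.7589 \cdot 10^{6}$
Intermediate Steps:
$1121 \left(p + \frac{1}{q{\left(-39 \right)}}\right) = 1121 \left(-1569 + \frac{1}{-39}\right) = 1121 \left(-1569 - \frac{1}{39}\right) = 1121 \left(- \frac{61192}{39}\right) = - \frac{68596232}{39}$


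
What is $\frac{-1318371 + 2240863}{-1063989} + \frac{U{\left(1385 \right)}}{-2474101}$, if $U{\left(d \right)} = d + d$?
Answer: $- \frac{2285285629222}{2632416248889} \approx -0.86813$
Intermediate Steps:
$U{\left(d \right)} = 2 d$
$\frac{-1318371 + 2240863}{-1063989} + \frac{U{\left(1385 \right)}}{-2474101} = \frac{-1318371 + 2240863}{-1063989} + \frac{2 \cdot 1385}{-2474101} = 922492 \left(- \frac{1}{1063989}\right) + 2770 \left(- \frac{1}{2474101}\right) = - \frac{922492}{1063989} - \frac{2770}{2474101} = - \frac{2285285629222}{2632416248889}$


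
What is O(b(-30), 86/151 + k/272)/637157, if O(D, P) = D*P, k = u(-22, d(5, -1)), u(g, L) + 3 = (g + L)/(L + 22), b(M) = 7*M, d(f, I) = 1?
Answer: -27532365/150473545748 ≈ -0.00018297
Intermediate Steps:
u(g, L) = -3 + (L + g)/(22 + L) (u(g, L) = -3 + (g + L)/(L + 22) = -3 + (L + g)/(22 + L))
k = -90/23 (k = (-66 - 22 - 2*1)/(22 + 1) = (-66 - 22 - 2)/23 = (1/23)*(-90) = -90/23 ≈ -3.9130)
O(b(-30), 86/151 + k/272)/637157 = ((7*(-30))*(86/151 - 90/23/272))/637157 = -210*(86*(1/151) - 90/23*1/272)*(1/637157) = -210*(86/151 - 45/3128)*(1/637157) = -210*262213/472328*(1/637157) = -27532365/236164*1/637157 = -27532365/150473545748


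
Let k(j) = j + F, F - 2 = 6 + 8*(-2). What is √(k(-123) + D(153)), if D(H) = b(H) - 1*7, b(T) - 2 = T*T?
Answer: 37*√17 ≈ 152.55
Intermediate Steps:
b(T) = 2 + T² (b(T) = 2 + T*T = 2 + T²)
F = -8 (F = 2 + (6 + 8*(-2)) = 2 + (6 - 16) = 2 - 10 = -8)
D(H) = -5 + H² (D(H) = (2 + H²) - 1*7 = (2 + H²) - 7 = -5 + H²)
k(j) = -8 + j (k(j) = j - 8 = -8 + j)
√(k(-123) + D(153)) = √((-8 - 123) + (-5 + 153²)) = √(-131 + (-5 + 23409)) = √(-131 + 23404) = √23273 = 37*√17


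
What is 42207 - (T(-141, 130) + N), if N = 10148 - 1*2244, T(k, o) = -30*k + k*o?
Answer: 48403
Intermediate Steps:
N = 7904 (N = 10148 - 2244 = 7904)
42207 - (T(-141, 130) + N) = 42207 - (-141*(-30 + 130) + 7904) = 42207 - (-141*100 + 7904) = 42207 - (-14100 + 7904) = 42207 - 1*(-6196) = 42207 + 6196 = 48403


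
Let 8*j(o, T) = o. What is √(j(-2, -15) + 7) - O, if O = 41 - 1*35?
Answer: -6 + 3*√3/2 ≈ -3.4019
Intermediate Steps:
j(o, T) = o/8
O = 6 (O = 41 - 35 = 6)
√(j(-2, -15) + 7) - O = √((⅛)*(-2) + 7) - 1*6 = √(-¼ + 7) - 6 = √(27/4) - 6 = 3*√3/2 - 6 = -6 + 3*√3/2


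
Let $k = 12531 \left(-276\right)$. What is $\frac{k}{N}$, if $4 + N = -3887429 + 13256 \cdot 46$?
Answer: $\frac{3458556}{3277657} \approx 1.0552$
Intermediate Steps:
$k = -3458556$
$N = -3277657$ ($N = -4 + \left(-3887429 + 13256 \cdot 46\right) = -4 + \left(-3887429 + 609776\right) = -4 - 3277653 = -3277657$)
$\frac{k}{N} = - \frac{3458556}{-3277657} = \left(-3458556\right) \left(- \frac{1}{3277657}\right) = \frac{3458556}{3277657}$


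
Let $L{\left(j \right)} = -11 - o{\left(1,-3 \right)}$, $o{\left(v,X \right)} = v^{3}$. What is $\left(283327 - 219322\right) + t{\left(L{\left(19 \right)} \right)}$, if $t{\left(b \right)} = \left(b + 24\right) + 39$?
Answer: $64056$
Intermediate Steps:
$L{\left(j \right)} = -12$ ($L{\left(j \right)} = -11 - 1^{3} = -11 - 1 = -12$)
$t{\left(b \right)} = 63 + b$ ($t{\left(b \right)} = \left(24 + b\right) + 39 = 63 + b$)
$\left(283327 - 219322\right) + t{\left(L{\left(19 \right)} \right)} = \left(283327 - 219322\right) + \left(63 - 12\right) = 64005 + 51 = 64056$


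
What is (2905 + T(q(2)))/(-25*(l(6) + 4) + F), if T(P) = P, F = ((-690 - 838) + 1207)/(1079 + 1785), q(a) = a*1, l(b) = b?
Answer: -8325648/716321 ≈ -11.623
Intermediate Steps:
q(a) = a
F = -321/2864 (F = (-1528 + 1207)/2864 = -321*1/2864 = -321/2864 ≈ -0.11208)
(2905 + T(q(2)))/(-25*(l(6) + 4) + F) = (2905 + 2)/(-25*(6 + 4) - 321/2864) = 2907/(-25*10 - 321/2864) = 2907/(-250 - 321/2864) = 2907/(-716321/2864) = 2907*(-2864/716321) = -8325648/716321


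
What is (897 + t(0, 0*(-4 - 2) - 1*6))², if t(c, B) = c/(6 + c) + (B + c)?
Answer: 793881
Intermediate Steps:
t(c, B) = B + c + c/(6 + c) (t(c, B) = c/(6 + c) + (B + c) = B + c + c/(6 + c))
(897 + t(0, 0*(-4 - 2) - 1*6))² = (897 + (0² + 6*(0*(-4 - 2) - 1*6) + 7*0 + (0*(-4 - 2) - 1*6)*0)/(6 + 0))² = (897 + (0 + 6*(0*(-6) - 6) + 0 + (0*(-6) - 6)*0)/6)² = (897 + (0 + 6*(0 - 6) + 0 + (0 - 6)*0)/6)² = (897 + (0 + 6*(-6) + 0 - 6*0)/6)² = (897 + (0 - 36 + 0 + 0)/6)² = (897 + (⅙)*(-36))² = (897 - 6)² = 891² = 793881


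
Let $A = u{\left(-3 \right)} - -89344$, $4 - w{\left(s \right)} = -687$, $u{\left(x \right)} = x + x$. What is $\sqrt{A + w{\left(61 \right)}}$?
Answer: $\sqrt{90029} \approx 300.05$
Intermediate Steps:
$u{\left(x \right)} = 2 x$
$w{\left(s \right)} = 691$ ($w{\left(s \right)} = 4 - -687 = 4 + 687 = 691$)
$A = 89338$ ($A = 2 \left(-3\right) - -89344 = -6 + 89344 = 89338$)
$\sqrt{A + w{\left(61 \right)}} = \sqrt{89338 + 691} = \sqrt{90029}$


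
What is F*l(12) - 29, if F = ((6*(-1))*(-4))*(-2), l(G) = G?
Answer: -605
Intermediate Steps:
F = -48 (F = -6*(-4)*(-2) = 24*(-2) = -48)
F*l(12) - 29 = -48*12 - 29 = -576 - 29 = -605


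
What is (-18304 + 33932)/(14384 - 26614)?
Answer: -7814/6115 ≈ -1.2778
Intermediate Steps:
(-18304 + 33932)/(14384 - 26614) = 15628/(-12230) = 15628*(-1/12230) = -7814/6115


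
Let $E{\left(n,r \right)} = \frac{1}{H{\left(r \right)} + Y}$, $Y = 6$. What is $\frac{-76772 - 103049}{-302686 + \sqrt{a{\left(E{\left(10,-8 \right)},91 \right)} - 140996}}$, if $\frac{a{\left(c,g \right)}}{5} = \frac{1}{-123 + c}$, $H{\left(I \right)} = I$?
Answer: $\frac{6722018451941}{11314941015617} + \frac{539463 i \sqrt{955780826}}{22629882031234} \approx 0.59408 + 0.00073698 i$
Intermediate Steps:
$E{\left(n,r \right)} = \frac{1}{6 + r}$ ($E{\left(n,r \right)} = \frac{1}{r + 6} = \frac{1}{6 + r}$)
$a{\left(c,g \right)} = \frac{5}{-123 + c}$
$\frac{-76772 - 103049}{-302686 + \sqrt{a{\left(E{\left(10,-8 \right)},91 \right)} - 140996}} = \frac{-76772 - 103049}{-302686 + \sqrt{\frac{5}{-123 + \frac{1}{6 - 8}} - 140996}} = - \frac{179821}{-302686 + \sqrt{\frac{5}{-123 + \frac{1}{-2}} - 140996}} = - \frac{179821}{-302686 + \sqrt{\frac{5}{-123 - \frac{1}{2}} - 140996}} = - \frac{179821}{-302686 + \sqrt{\frac{5}{- \frac{247}{2}} - 140996}} = - \frac{179821}{-302686 + \sqrt{5 \left(- \frac{2}{247}\right) - 140996}} = - \frac{179821}{-302686 + \sqrt{- \frac{10}{247} - 140996}} = - \frac{179821}{-302686 + \sqrt{- \frac{34826022}{247}}} = - \frac{179821}{-302686 + \frac{3 i \sqrt{955780826}}{247}}$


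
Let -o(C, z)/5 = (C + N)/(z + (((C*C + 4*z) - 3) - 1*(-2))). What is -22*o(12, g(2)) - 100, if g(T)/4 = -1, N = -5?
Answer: -11530/123 ≈ -93.740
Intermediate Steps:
g(T) = -4 (g(T) = 4*(-1) = -4)
o(C, z) = -5*(-5 + C)/(-1 + C² + 5*z) (o(C, z) = -5*(C - 5)/(z + (((C*C + 4*z) - 3) - 1*(-2))) = -5*(-5 + C)/(z + (((C² + 4*z) - 3) + 2)) = -5*(-5 + C)/(z + ((-3 + C² + 4*z) + 2)) = -5*(-5 + C)/(z + (-1 + C² + 4*z)) = -5*(-5 + C)/(-1 + C² + 5*z))
-22*o(12, g(2)) - 100 = -110*(5 - 1*12)/(-1 + 12² + 5*(-4)) - 100 = -110*(5 - 12)/(-1 + 144 - 20) - 100 = -110*(-7)/123 - 100 = -22*(-35/123) - 100 = 770/123 - 100 = -11530/123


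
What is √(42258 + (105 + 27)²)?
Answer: 7*√1218 ≈ 244.30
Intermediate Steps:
√(42258 + (105 + 27)²) = √(42258 + 132²) = √(42258 + 17424) = √59682 = 7*√1218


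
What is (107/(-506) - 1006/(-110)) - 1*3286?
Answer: -8290977/2530 ≈ -3277.1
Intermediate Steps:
(107/(-506) - 1006/(-110)) - 1*3286 = (107*(-1/506) - 1006*(-1/110)) - 3286 = (-107/506 + 503/55) - 3286 = 22603/2530 - 3286 = -8290977/2530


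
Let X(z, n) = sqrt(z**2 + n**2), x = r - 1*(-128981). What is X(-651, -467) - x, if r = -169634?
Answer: 40653 + sqrt(641890) ≈ 41454.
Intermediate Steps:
x = -40653 (x = -169634 - 1*(-128981) = -169634 + 128981 = -40653)
X(z, n) = sqrt(n**2 + z**2)
X(-651, -467) - x = sqrt((-467)**2 + (-651)**2) - 1*(-40653) = sqrt(218089 + 423801) + 40653 = sqrt(641890) + 40653 = 40653 + sqrt(641890)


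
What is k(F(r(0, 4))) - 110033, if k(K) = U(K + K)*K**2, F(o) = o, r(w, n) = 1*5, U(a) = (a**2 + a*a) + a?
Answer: -104783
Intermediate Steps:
U(a) = a + 2*a**2 (U(a) = (a**2 + a**2) + a = 2*a**2 + a = a + 2*a**2)
r(w, n) = 5
k(K) = 2*K**3*(1 + 4*K) (k(K) = ((K + K)*(1 + 2*(K + K)))*K**2 = ((2*K)*(1 + 2*(2*K)))*K**2 = ((2*K)*(1 + 4*K))*K**2 = (2*K*(1 + 4*K))*K**2 = 2*K**3*(1 + 4*K))
k(F(r(0, 4))) - 110033 = 5**3*(2 + 8*5) - 110033 = 125*(2 + 40) - 110033 = 125*42 - 110033 = 5250 - 110033 = -104783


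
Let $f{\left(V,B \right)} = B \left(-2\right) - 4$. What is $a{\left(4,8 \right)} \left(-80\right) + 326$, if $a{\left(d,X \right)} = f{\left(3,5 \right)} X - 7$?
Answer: $9846$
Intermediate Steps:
$f{\left(V,B \right)} = -4 - 2 B$ ($f{\left(V,B \right)} = - 2 B - 4 = -4 - 2 B$)
$a{\left(d,X \right)} = -7 - 14 X$ ($a{\left(d,X \right)} = \left(-4 - 10\right) X - 7 = - 14 X - 7 = -7 - 14 X$)
$a{\left(4,8 \right)} \left(-80\right) + 326 = \left(-7 - 112\right) \left(-80\right) + 326 = \left(-119\right) \left(-80\right) + 326 = 9520 + 326 = 9846$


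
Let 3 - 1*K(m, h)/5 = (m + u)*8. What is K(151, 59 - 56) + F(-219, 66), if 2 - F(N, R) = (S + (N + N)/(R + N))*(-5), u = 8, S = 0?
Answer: -322763/51 ≈ -6328.7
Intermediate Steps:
F(N, R) = 2 + 10*N/(N + R) (F(N, R) = 2 - (0 + (N + N)/(R + N))*(-5) = 2 - (0 + (2*N)/(N + R))*(-5) = 2 - (0 + 2*N/(N + R))*(-5) = 2 - 2*N/(N + R)*(-5) = 2 - (-10)*N/(N + R) = 2 + 10*N/(N + R))
K(m, h) = -305 - 40*m (K(m, h) = 15 - 5*(m + 8)*8 = 15 - 5*(8 + m)*8 = 15 - 5*(64 + 8*m) = 15 + (-320 - 40*m) = -305 - 40*m)
K(151, 59 - 56) + F(-219, 66) = (-305 - 40*151) + 2*(66 + 6*(-219))/(-219 + 66) = (-305 - 6040) + 2*(66 - 1314)/(-153) = -6345 + 2*(-1/153)*(-1248) = -6345 + 832/51 = -322763/51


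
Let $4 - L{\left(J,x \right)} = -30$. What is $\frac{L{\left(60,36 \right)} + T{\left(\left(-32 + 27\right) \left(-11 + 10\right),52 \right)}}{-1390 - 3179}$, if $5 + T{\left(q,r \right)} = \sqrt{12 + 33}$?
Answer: $- \frac{29}{4569} - \frac{\sqrt{5}}{1523} \approx -0.0078153$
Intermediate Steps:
$T{\left(q,r \right)} = -5 + 3 \sqrt{5}$ ($T{\left(q,r \right)} = -5 + \sqrt{12 + 33} = -5 + \sqrt{45} = -5 + 3 \sqrt{5}$)
$L{\left(J,x \right)} = 34$ ($L{\left(J,x \right)} = 4 - -30 = 4 + 30 = 34$)
$\frac{L{\left(60,36 \right)} + T{\left(\left(-32 + 27\right) \left(-11 + 10\right),52 \right)}}{-1390 - 3179} = \frac{34 - \left(5 - 3 \sqrt{5}\right)}{-1390 - 3179} = \frac{29 + 3 \sqrt{5}}{-4569} = \left(29 + 3 \sqrt{5}\right) \left(- \frac{1}{4569}\right) = - \frac{29}{4569} - \frac{\sqrt{5}}{1523}$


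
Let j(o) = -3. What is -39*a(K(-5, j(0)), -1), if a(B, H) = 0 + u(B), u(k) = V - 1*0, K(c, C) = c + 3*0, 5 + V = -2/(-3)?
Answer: 169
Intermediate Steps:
V = -13/3 (V = -5 - 2/(-3) = -5 - 2*(-1/3) = -5 + 2/3 = -13/3 ≈ -4.3333)
K(c, C) = c (K(c, C) = c + 0 = c)
u(k) = -13/3 (u(k) = -13/3 - 1*0 = -13/3 + 0 = -13/3)
a(B, H) = -13/3 (a(B, H) = 0 - 13/3 = -13/3)
-39*a(K(-5, j(0)), -1) = -39*(-13/3) = 169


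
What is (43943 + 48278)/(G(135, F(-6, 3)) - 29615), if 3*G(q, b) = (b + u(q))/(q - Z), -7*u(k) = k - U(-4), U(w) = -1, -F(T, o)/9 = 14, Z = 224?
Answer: -172361049/55349417 ≈ -3.1141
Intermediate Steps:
F(T, o) = -126 (F(T, o) = -9*14 = -126)
u(k) = -⅐ - k/7 (u(k) = -(k - 1*(-1))/7 = -(k + 1)/7 = -(1 + k)/7 = -⅐ - k/7)
G(q, b) = (-⅐ + b - q/7)/(3*(-224 + q)) (G(q, b) = ((b + (-⅐ - q/7))/(q - 1*224))/3 = ((-⅐ + b - q/7)/(q - 224))/3 = ((-⅐ + b - q/7)/(-224 + q))/3 = (-⅐ + b - q/7)/(3*(-224 + q)))
(43943 + 48278)/(G(135, F(-6, 3)) - 29615) = (43943 + 48278)/((-1 - 1*135 + 7*(-126))/(21*(-224 + 135)) - 29615) = 92221/((1/21)*(-1 - 135 - 882)/(-89) - 29615) = 92221/((1/21)*(-1/89)*(-1018) - 29615) = 92221/(1018/1869 - 29615) = 92221/(-55349417/1869) = 92221*(-1869/55349417) = -172361049/55349417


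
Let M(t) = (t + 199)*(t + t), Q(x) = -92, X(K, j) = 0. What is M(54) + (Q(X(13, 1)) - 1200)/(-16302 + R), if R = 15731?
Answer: 15603296/571 ≈ 27326.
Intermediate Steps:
M(t) = 2*t*(199 + t) (M(t) = (199 + t)*(2*t) = 2*t*(199 + t))
M(54) + (Q(X(13, 1)) - 1200)/(-16302 + R) = 2*54*(199 + 54) + (-92 - 1200)/(-16302 + 15731) = 2*54*253 - 1292/(-571) = 27324 - 1292*(-1/571) = 27324 + 1292/571 = 15603296/571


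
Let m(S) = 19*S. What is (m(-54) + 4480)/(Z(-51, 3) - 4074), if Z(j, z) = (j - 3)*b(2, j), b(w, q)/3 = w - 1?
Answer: -1727/2118 ≈ -0.81539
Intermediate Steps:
b(w, q) = -3 + 3*w (b(w, q) = 3*(w - 1) = 3*(-1 + w) = -3 + 3*w)
Z(j, z) = -9 + 3*j (Z(j, z) = (j - 3)*(-3 + 3*2) = (-3 + j)*(-3 + 6) = (-3 + j)*3 = -9 + 3*j)
(m(-54) + 4480)/(Z(-51, 3) - 4074) = (19*(-54) + 4480)/((-9 + 3*(-51)) - 4074) = (-1026 + 4480)/((-9 - 153) - 4074) = 3454/(-162 - 4074) = 3454/(-4236) = 3454*(-1/4236) = -1727/2118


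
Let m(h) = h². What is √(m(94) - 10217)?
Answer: I*√1381 ≈ 37.162*I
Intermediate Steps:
√(m(94) - 10217) = √(94² - 10217) = √(8836 - 10217) = √(-1381) = I*√1381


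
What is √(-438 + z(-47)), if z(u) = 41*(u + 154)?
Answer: √3949 ≈ 62.841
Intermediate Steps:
z(u) = 6314 + 41*u (z(u) = 41*(154 + u) = 6314 + 41*u)
√(-438 + z(-47)) = √(-438 + (6314 + 41*(-47))) = √(-438 + (6314 - 1927)) = √(-438 + 4387) = √3949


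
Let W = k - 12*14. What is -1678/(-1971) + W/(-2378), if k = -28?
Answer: 2188300/2343519 ≈ 0.93377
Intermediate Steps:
W = -196 (W = -28 - 12*14 = -28 - 168 = -196)
-1678/(-1971) + W/(-2378) = -1678/(-1971) - 196/(-2378) = -1678*(-1/1971) - 196*(-1/2378) = 1678/1971 + 98/1189 = 2188300/2343519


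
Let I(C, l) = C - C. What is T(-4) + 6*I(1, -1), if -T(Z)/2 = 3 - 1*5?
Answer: 4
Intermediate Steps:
I(C, l) = 0
T(Z) = 4 (T(Z) = -2*(3 - 1*5) = -2*(3 - 5) = -2*(-2) = 4)
T(-4) + 6*I(1, -1) = 4 + 6*0 = 4 + 0 = 4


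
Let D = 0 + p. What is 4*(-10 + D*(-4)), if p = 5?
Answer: -120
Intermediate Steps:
D = 5 (D = 0 + 5 = 5)
4*(-10 + D*(-4)) = 4*(-10 + 5*(-4)) = 4*(-10 - 20) = 4*(-30) = -120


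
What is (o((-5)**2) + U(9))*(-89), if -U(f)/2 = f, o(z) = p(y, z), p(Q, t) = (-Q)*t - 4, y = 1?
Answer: 4183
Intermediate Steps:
p(Q, t) = -4 - Q*t (p(Q, t) = -Q*t - 4 = -4 - Q*t)
o(z) = -4 - z (o(z) = -4 - 1*1*z = -4 - z)
U(f) = -2*f
(o((-5)**2) + U(9))*(-89) = ((-4 - 1*(-5)**2) - 2*9)*(-89) = ((-4 - 1*25) - 18)*(-89) = ((-4 - 25) - 18)*(-89) = (-29 - 18)*(-89) = -47*(-89) = 4183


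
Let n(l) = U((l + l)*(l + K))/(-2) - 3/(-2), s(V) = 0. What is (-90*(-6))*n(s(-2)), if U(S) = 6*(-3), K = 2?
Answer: 5670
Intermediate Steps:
U(S) = -18
n(l) = 21/2 (n(l) = -18/(-2) - 3/(-2) = -18*(-1/2) - 3*(-1/2) = 9 + 3/2 = 21/2)
(-90*(-6))*n(s(-2)) = -90*(-6)*(21/2) = -15*(-36)*(21/2) = 540*(21/2) = 5670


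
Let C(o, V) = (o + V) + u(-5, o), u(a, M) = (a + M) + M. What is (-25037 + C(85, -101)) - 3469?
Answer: -28357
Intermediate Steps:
u(a, M) = a + 2*M (u(a, M) = (M + a) + M = a + 2*M)
C(o, V) = -5 + V + 3*o (C(o, V) = (o + V) + (-5 + 2*o) = (V + o) + (-5 + 2*o) = -5 + V + 3*o)
(-25037 + C(85, -101)) - 3469 = (-25037 + (-5 - 101 + 3*85)) - 3469 = (-25037 + (-5 - 101 + 255)) - 3469 = (-25037 + 149) - 3469 = -24888 - 3469 = -28357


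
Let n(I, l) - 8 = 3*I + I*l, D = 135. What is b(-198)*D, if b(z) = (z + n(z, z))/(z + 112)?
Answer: -2593350/43 ≈ -60310.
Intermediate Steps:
n(I, l) = 8 + 3*I + I*l (n(I, l) = 8 + (3*I + I*l) = 8 + 3*I + I*l)
b(z) = (8 + z² + 4*z)/(112 + z) (b(z) = (z + (8 + 3*z + z*z))/(z + 112) = (z + (8 + 3*z + z²))/(112 + z) = (z + (8 + z² + 3*z))/(112 + z) = (8 + z² + 4*z)/(112 + z))
b(-198)*D = ((8 + (-198)² + 4*(-198))/(112 - 198))*135 = ((8 + 39204 - 792)/(-86))*135 = -1/86*38420*135 = -19210/43*135 = -2593350/43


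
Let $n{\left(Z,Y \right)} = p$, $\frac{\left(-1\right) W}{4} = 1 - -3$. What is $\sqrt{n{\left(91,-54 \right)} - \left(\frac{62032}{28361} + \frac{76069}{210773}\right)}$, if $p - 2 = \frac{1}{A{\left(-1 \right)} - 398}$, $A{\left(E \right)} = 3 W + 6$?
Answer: $\frac{i \sqrt{951923332026345974931790}}{1315101271660} \approx 0.74189 i$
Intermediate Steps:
$W = -16$ ($W = - 4 \left(1 - -3\right) = - 4 \left(1 + 3\right) = \left(-4\right) 4 = -16$)
$A{\left(E \right)} = -42$ ($A{\left(E \right)} = 3 \left(-16\right) + 6 = -48 + 6 = -42$)
$p = \frac{879}{440}$ ($p = 2 + \frac{1}{-42 - 398} = 2 + \frac{1}{-440} = 2 - \frac{1}{440} = \frac{879}{440} \approx 1.9977$)
$n{\left(Z,Y \right)} = \frac{879}{440}$
$\sqrt{n{\left(91,-54 \right)} - \left(\frac{62032}{28361} + \frac{76069}{210773}\right)} = \sqrt{\frac{879}{440} - \left(\frac{62032}{28361} + \frac{76069}{210773}\right)} = \sqrt{\frac{879}{440} - \frac{15232063645}{5977733053}} = \sqrt{- \frac{1447680650213}{2630202543320}} = \frac{i \sqrt{951923332026345974931790}}{1315101271660}$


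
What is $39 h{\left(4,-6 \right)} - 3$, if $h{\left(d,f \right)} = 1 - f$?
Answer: $270$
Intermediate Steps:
$39 h{\left(4,-6 \right)} - 3 = 39 \left(1 - -6\right) - 3 = 39 \left(1 + 6\right) - 3 = 39 \cdot 7 - 3 = 273 - 3 = 270$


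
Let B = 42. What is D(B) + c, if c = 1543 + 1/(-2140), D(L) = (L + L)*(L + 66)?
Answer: 22716099/2140 ≈ 10615.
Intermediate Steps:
D(L) = 2*L*(66 + L) (D(L) = (2*L)*(66 + L) = 2*L*(66 + L))
c = 3302019/2140 (c = 1543 - 1/2140 = 3302019/2140 ≈ 1543.0)
D(B) + c = 2*42*(66 + 42) + 3302019/2140 = 2*42*108 + 3302019/2140 = 9072 + 3302019/2140 = 22716099/2140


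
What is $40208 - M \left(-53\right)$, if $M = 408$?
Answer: $61832$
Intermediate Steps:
$40208 - M \left(-53\right) = 40208 - 408 \left(-53\right) = 40208 - -21624 = 40208 + 21624 = 61832$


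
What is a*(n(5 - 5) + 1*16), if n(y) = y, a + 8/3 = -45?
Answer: -2288/3 ≈ -762.67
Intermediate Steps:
a = -143/3 (a = -8/3 - 45 = -143/3 ≈ -47.667)
a*(n(5 - 5) + 1*16) = -143*((5 - 5) + 1*16)/3 = -143*(0 + 16)/3 = -143/3*16 = -2288/3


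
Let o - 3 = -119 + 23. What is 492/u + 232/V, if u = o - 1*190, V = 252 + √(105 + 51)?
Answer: -1218492/1493957 - 116*√39/15837 ≈ -0.86136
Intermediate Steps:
o = -93 (o = 3 + (-119 + 23) = 3 - 96 = -93)
V = 252 + 2*√39 (V = 252 + √156 = 252 + 2*√39 ≈ 264.49)
u = -283 (u = -93 - 1*190 = -93 - 190 = -283)
492/u + 232/V = 492/(-283) + 232/(252 + 2*√39) = 492*(-1/283) + 232/(252 + 2*√39) = -492/283 + 232/(252 + 2*√39)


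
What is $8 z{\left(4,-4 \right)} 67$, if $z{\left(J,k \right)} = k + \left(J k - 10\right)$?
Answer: $-16080$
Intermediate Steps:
$z{\left(J,k \right)} = -10 + k + J k$ ($z{\left(J,k \right)} = k + \left(-10 + J k\right) = -10 + k + J k$)
$8 z{\left(4,-4 \right)} 67 = 8 \left(-10 - 4 + 4 \left(-4\right)\right) 67 = 8 \left(-10 - 4 - 16\right) 67 = 8 \left(-30\right) 67 = \left(-240\right) 67 = -16080$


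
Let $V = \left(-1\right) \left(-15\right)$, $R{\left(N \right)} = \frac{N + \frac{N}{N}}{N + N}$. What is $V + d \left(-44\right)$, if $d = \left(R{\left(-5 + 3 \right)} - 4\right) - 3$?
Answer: $312$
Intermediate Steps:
$R{\left(N \right)} = \frac{1 + N}{2 N}$ ($R{\left(N \right)} = \frac{N + 1}{2 N} = \left(1 + N\right) \frac{1}{2 N} = \frac{1 + N}{2 N}$)
$V = 15$
$d = - \frac{27}{4}$ ($d = \left(\frac{1 + \left(-5 + 3\right)}{2 \left(-5 + 3\right)} - 4\right) - 3 = \left(\frac{1 - 2}{2 \left(-2\right)} - 4\right) - 3 = \left(\frac{1}{2} \left(- \frac{1}{2}\right) \left(-1\right) - 4\right) - 3 = \left(\frac{1}{4} - 4\right) - 3 = - \frac{15}{4} - 3 = - \frac{27}{4} \approx -6.75$)
$V + d \left(-44\right) = 15 - -297 = 15 + 297 = 312$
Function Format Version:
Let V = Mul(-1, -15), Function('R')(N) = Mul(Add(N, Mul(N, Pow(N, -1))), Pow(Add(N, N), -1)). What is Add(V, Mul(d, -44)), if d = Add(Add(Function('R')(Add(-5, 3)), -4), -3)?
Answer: 312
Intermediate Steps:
Function('R')(N) = Mul(Rational(1, 2), Pow(N, -1), Add(1, N)) (Function('R')(N) = Mul(Add(N, 1), Pow(Mul(2, N), -1)) = Mul(Add(1, N), Mul(Rational(1, 2), Pow(N, -1))) = Mul(Rational(1, 2), Pow(N, -1), Add(1, N)))
V = 15
d = Rational(-27, 4) (d = Add(Add(Mul(Rational(1, 2), Pow(Add(-5, 3), -1), Add(1, Add(-5, 3))), -4), -3) = Add(Add(Mul(Rational(1, 2), Pow(-2, -1), Add(1, -2)), -4), -3) = Add(Add(Mul(Rational(1, 2), Rational(-1, 2), -1), -4), -3) = Add(Add(Rational(1, 4), -4), -3) = Add(Rational(-15, 4), -3) = Rational(-27, 4) ≈ -6.7500)
Add(V, Mul(d, -44)) = Add(15, Mul(Rational(-27, 4), -44)) = Add(15, 297) = 312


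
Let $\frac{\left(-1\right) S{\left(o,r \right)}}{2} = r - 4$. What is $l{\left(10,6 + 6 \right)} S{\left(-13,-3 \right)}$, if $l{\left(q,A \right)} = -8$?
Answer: $-112$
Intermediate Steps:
$S{\left(o,r \right)} = 8 - 2 r$ ($S{\left(o,r \right)} = - 2 \left(r - 4\right) = - 2 \left(-4 + r\right) = 8 - 2 r$)
$l{\left(10,6 + 6 \right)} S{\left(-13,-3 \right)} = - 8 \left(8 - -6\right) = - 8 \left(8 + 6\right) = \left(-8\right) 14 = -112$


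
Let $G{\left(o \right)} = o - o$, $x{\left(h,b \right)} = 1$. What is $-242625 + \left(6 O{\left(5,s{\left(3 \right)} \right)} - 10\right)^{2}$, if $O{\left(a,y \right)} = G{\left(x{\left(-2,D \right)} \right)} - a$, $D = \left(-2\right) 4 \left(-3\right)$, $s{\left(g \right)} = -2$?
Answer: $-241025$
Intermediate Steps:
$D = 24$ ($D = \left(-8\right) \left(-3\right) = 24$)
$G{\left(o \right)} = 0$
$O{\left(a,y \right)} = - a$ ($O{\left(a,y \right)} = 0 - a = - a$)
$-242625 + \left(6 O{\left(5,s{\left(3 \right)} \right)} - 10\right)^{2} = -242625 + \left(6 \left(\left(-1\right) 5\right) - 10\right)^{2} = -242625 + \left(6 \left(-5\right) - 10\right)^{2} = -242625 + \left(-30 - 10\right)^{2} = -242625 + \left(-40\right)^{2} = -242625 + 1600 = -241025$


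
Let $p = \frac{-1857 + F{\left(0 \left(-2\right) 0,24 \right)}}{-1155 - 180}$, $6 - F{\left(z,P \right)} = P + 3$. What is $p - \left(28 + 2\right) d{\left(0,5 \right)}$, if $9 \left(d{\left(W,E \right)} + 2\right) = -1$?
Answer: $\frac{86428}{1335} \approx 64.74$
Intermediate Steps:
$F{\left(z,P \right)} = 3 - P$ ($F{\left(z,P \right)} = 6 - \left(P + 3\right) = 6 - \left(3 + P\right) = 3 - P$)
$d{\left(W,E \right)} = - \frac{19}{9}$ ($d{\left(W,E \right)} = -2 + \frac{1}{9} \left(-1\right) = -2 - \frac{1}{9} = - \frac{19}{9}$)
$p = \frac{626}{445}$ ($p = \frac{-1857 + \left(3 - 24\right)}{-1155 - 180} = \frac{-1857 + \left(3 - 24\right)}{-1335} = \left(-1857 - 21\right) \left(- \frac{1}{1335}\right) = \left(-1878\right) \left(- \frac{1}{1335}\right) = \frac{626}{445} \approx 1.4067$)
$p - \left(28 + 2\right) d{\left(0,5 \right)} = \frac{626}{445} - \left(28 + 2\right) \left(- \frac{19}{9}\right) = \frac{626}{445} - 30 \left(- \frac{19}{9}\right) = \frac{626}{445} - - \frac{190}{3} = \frac{626}{445} + \frac{190}{3} = \frac{86428}{1335}$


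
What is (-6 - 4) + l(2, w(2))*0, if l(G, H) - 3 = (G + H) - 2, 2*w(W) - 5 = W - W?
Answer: -10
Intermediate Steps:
w(W) = 5/2 (w(W) = 5/2 + (W - W)/2 = 5/2 + (½)*0 = 5/2 + 0 = 5/2)
l(G, H) = 1 + G + H (l(G, H) = 3 + ((G + H) - 2) = 3 + (-2 + G + H) = 1 + G + H)
(-6 - 4) + l(2, w(2))*0 = (-6 - 4) + (1 + 2 + 5/2)*0 = -10 + (11/2)*0 = -10 + 0 = -10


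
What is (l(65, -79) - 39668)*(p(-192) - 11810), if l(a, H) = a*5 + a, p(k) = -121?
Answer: 468625818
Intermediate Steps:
l(a, H) = 6*a (l(a, H) = 5*a + a = 6*a)
(l(65, -79) - 39668)*(p(-192) - 11810) = (6*65 - 39668)*(-121 - 11810) = (390 - 39668)*(-11931) = -39278*(-11931) = 468625818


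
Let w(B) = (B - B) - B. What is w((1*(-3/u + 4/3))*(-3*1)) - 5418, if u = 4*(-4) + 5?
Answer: -59545/11 ≈ -5413.2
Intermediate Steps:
u = -11 (u = -16 + 5 = -11)
w(B) = -B (w(B) = 0 - B = -B)
w((1*(-3/u + 4/3))*(-3*1)) - 5418 = -1*(-3/(-11) + 4/3)*(-3*1) - 5418 = -1*(-3*(-1/11) + 4*(⅓))*(-3) - 5418 = -1*(3/11 + 4/3)*(-3) - 5418 = -1*(53/33)*(-3) - 5418 = -53*(-3)/33 - 5418 = -1*(-53/11) - 5418 = 53/11 - 5418 = -59545/11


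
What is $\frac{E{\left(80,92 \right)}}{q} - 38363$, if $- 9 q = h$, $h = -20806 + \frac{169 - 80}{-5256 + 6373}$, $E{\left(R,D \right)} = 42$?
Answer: $- \frac{891563869093}{23240213} \approx -38363.0$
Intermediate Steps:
$h = - \frac{23240213}{1117}$ ($h = -20806 + \frac{89}{1117} = - \frac{23240213}{1117} \approx -20806.0$)
$q = \frac{23240213}{10053}$ ($q = \left(- \frac{1}{9}\right) \left(- \frac{23240213}{1117}\right) = \frac{23240213}{10053} \approx 2311.8$)
$\frac{E{\left(80,92 \right)}}{q} - 38363 = \frac{42}{\frac{23240213}{10053}} - 38363 = 42 \cdot \frac{10053}{23240213} - 38363 = \frac{422226}{23240213} - 38363 = - \frac{891563869093}{23240213}$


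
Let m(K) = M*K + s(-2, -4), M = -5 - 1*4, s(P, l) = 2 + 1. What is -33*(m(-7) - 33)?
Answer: -1089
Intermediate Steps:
s(P, l) = 3
M = -9 (M = -5 - 4 = -9)
m(K) = 3 - 9*K (m(K) = -9*K + 3 = 3 - 9*K)
-33*(m(-7) - 33) = -33*((3 - 9*(-7)) - 33) = -33*((3 + 63) - 33) = -33*(66 - 33) = -33*33 = -1089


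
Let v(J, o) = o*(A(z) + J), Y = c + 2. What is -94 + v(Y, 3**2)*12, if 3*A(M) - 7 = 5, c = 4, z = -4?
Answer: 986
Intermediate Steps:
A(M) = 4 (A(M) = 7/3 + (1/3)*5 = 7/3 + 5/3 = 4)
Y = 6 (Y = 4 + 2 = 6)
v(J, o) = o*(4 + J)
-94 + v(Y, 3**2)*12 = -94 + (3**2*(4 + 6))*12 = -94 + (9*10)*12 = -94 + 90*12 = -94 + 1080 = 986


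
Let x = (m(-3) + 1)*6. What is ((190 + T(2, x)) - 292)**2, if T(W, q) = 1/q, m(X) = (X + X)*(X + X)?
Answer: 512705449/49284 ≈ 10403.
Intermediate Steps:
m(X) = 4*X**2 (m(X) = (2*X)*(2*X) = 4*X**2)
x = 222 (x = (4*(-3)**2 + 1)*6 = (4*9 + 1)*6 = (36 + 1)*6 = 37*6 = 222)
((190 + T(2, x)) - 292)**2 = ((190 + 1/222) - 292)**2 = (42181/222 - 292)**2 = (-22643/222)**2 = 512705449/49284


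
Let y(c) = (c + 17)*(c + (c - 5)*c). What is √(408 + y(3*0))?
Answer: 2*√102 ≈ 20.199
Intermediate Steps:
y(c) = (17 + c)*(c + c*(-5 + c)) (y(c) = (17 + c)*(c + (-5 + c)*c) = (17 + c)*(c + c*(-5 + c)))
√(408 + y(3*0)) = √(408 + (3*0)*(-68 + (3*0)² + 13*(3*0))) = √(408 + 0*(-68 + 0² + 13*0)) = √(408 + 0*(-68 + 0 + 0)) = √(408 + 0*(-68)) = √(408 + 0) = √408 = 2*√102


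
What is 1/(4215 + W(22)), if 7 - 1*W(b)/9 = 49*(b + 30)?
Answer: -1/18654 ≈ -5.3608e-5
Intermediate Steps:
W(b) = -13167 - 441*b (W(b) = 63 - 441*(b + 30) = 63 - 441*(30 + b) = 63 - 9*(1470 + 49*b) = 63 + (-13230 - 441*b) = -13167 - 441*b)
1/(4215 + W(22)) = 1/(4215 + (-13167 - 441*22)) = 1/(4215 + (-13167 - 9702)) = 1/(4215 - 22869) = 1/(-18654) = -1/18654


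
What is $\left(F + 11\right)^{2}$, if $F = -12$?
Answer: $1$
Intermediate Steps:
$\left(F + 11\right)^{2} = \left(-12 + 11\right)^{2} = \left(-1\right)^{2} = 1$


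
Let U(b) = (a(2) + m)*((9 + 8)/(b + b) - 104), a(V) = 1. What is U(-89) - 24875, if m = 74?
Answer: -5817425/178 ≈ -32682.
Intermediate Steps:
U(b) = -7800 + 1275/(2*b) (U(b) = (1 + 74)*((9 + 8)/(b + b) - 104) = 75*(17/((2*b)) - 104) = 75*(17*(1/(2*b)) - 104) = 75*(17/(2*b) - 104) = 75*(-104 + 17/(2*b)) = -7800 + 1275/(2*b))
U(-89) - 24875 = (-7800 + (1275/2)/(-89)) - 24875 = (-7800 + (1275/2)*(-1/89)) - 24875 = (-7800 - 1275/178) - 24875 = -1389675/178 - 24875 = -5817425/178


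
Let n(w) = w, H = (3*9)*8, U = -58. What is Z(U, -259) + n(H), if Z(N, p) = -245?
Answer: -29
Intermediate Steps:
H = 216 (H = 27*8 = 216)
Z(U, -259) + n(H) = -245 + 216 = -29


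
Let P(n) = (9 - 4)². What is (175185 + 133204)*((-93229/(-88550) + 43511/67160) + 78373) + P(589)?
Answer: 624951322636949767/25856600 ≈ 2.4170e+10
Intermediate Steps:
P(n) = 25 (P(n) = 5² = 25)
(175185 + 133204)*((-93229/(-88550) + 43511/67160) + 78373) + P(589) = (175185 + 133204)*((-93229/(-88550) + 43511/67160) + 78373) + 25 = 308389*((-93229*(-1/88550) + 43511*(1/67160)) + 78373) + 25 = 308389*((93229/88550 + 43511/67160) + 78373) + 25 = 308389*(43974603/25856600 + 78373) + 25 = 308389*(2026503286403/25856600) + 25 = 624951321990534767/25856600 + 25 = 624951322636949767/25856600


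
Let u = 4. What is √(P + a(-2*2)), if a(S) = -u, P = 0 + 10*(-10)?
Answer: 2*I*√26 ≈ 10.198*I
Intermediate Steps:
P = -100 (P = 0 - 100 = -100)
a(S) = -4 (a(S) = -1*4 = -4)
√(P + a(-2*2)) = √(-100 - 4) = √(-104) = 2*I*√26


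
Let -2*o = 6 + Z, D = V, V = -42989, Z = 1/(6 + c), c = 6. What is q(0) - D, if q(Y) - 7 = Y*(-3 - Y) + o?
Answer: 1031831/24 ≈ 42993.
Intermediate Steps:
Z = 1/12 (Z = 1/(6 + 6) = 1/12 ≈ 0.083333)
D = -42989
o = -73/24 (o = -(6 + 1/12)/2 = -1/2*73/12 = -73/24 ≈ -3.0417)
q(Y) = 95/24 + Y*(-3 - Y) (q(Y) = 7 + (Y*(-3 - Y) - 73/24) = 7 + (-73/24 + Y*(-3 - Y)) = 95/24 + Y*(-3 - Y))
q(0) - D = (95/24 - 1*0**2 - 3*0) - 1*(-42989) = (95/24 - 1*0 + 0) + 42989 = (95/24 + 0 + 0) + 42989 = 95/24 + 42989 = 1031831/24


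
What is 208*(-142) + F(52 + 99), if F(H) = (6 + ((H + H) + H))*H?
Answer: 39773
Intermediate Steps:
F(H) = H*(6 + 3*H) (F(H) = (6 + (2*H + H))*H = (6 + 3*H)*H = H*(6 + 3*H))
208*(-142) + F(52 + 99) = 208*(-142) + 3*(52 + 99)*(2 + (52 + 99)) = -29536 + 3*151*(2 + 151) = -29536 + 3*151*153 = -29536 + 69309 = 39773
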